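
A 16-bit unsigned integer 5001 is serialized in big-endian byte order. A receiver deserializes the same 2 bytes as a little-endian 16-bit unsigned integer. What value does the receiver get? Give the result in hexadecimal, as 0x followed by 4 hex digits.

0x8913

5001 in 16-bit hexadecimal is 0x1389.
Stored big-endian, the bytes at ascending addresses are 13 89.
Read back as little-endian, the first byte is least significant, giving 0x8913.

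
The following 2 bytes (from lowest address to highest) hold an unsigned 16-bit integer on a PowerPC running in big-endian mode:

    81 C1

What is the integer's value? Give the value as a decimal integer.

Big-endian: lowest address holds the most-significant byte.
The bytes are already most-significant first: 0x81C1.
0x81C1 = 33217.

33217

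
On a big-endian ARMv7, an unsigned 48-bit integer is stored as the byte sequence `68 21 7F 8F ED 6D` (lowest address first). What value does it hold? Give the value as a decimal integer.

114493083348333

In big-endian order the high byte comes first in memory.
The bytes are already most-significant first: 0x68217F8FED6D.
0x68217F8FED6D = 114493083348333.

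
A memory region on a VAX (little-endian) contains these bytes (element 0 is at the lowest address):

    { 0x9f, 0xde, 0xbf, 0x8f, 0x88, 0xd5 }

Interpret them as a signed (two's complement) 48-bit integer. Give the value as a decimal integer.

-46692472725857

In little-endian order the low byte comes first in memory.
Reassemble most-significant byte first: D5 88 8F BF DE 9F → 0xD5888FBFDE9F.
Top bit is set, so as a signed 48-bit value this is 0xD5888FBFDE9F − 2^48 = -46692472725857.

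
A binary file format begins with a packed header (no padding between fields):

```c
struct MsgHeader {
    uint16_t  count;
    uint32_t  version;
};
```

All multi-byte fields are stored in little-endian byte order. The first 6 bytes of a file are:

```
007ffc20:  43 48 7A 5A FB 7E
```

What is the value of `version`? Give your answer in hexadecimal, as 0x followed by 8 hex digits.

0x7EFB5A7A

`version` follows `count` (2 bytes), so it starts at byte offset 2 and occupies 4 bytes.
Bytes at offsets 2..5: 7A 5A FB 7E.
In little-endian order the low byte comes first in memory.
Reassemble most-significant byte first: 7E FB 5A 7A → 0x7EFB5A7A.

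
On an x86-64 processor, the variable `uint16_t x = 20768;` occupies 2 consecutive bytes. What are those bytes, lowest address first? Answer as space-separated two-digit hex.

20 51

20768 in hexadecimal, padded to 16 bits, is 0x5120.
Split into bytes (most-significant first): 51 20.
In little-endian order the low byte comes first in memory.
So at ascending addresses the bytes are 20 51.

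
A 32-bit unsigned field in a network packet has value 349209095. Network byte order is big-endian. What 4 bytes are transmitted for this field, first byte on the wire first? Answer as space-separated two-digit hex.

14 D0 82 07

349209095 in hexadecimal, padded to 32 bits, is 0x14D08207.
Split into bytes (most-significant first): 14 D0 82 07.
Big-endian: lowest address holds the most-significant byte.
So the memory order matches the most-significant-first order: 14 D0 82 07.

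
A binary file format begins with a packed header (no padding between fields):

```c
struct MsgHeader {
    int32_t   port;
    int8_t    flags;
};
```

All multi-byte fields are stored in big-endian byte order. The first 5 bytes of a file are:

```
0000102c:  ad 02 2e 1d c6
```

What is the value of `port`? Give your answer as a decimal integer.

`port` is the first field, at byte offset 0, occupying 4 bytes.
Bytes at offsets 0..3: AD 02 2E 1D.
In big-endian order the high byte comes first in memory.
The bytes are already most-significant first: 0xAD022E1D.
Top bit is set, so as a signed 32-bit value this is 0xAD022E1D − 2^32 = -1392366051.

-1392366051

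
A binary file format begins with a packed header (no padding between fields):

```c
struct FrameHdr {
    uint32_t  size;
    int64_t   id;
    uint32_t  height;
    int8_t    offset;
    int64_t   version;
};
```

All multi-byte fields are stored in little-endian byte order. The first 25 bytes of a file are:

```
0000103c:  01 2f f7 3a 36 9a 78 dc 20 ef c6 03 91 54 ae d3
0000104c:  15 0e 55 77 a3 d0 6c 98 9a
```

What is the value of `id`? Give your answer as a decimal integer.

`id` follows `size` (4 bytes), so it starts at byte offset 4 and occupies 8 bytes.
Bytes at offsets 4..11: 36 9A 78 DC 20 EF C6 03.
Little-endian: lowest address holds the least-significant byte.
Reassemble most-significant byte first: 03 C6 EF 20 DC 78 9A 36 → 0x03C6EF20DC789A36.
0x03C6EF20DC789A36 = 272167751919376950.

272167751919376950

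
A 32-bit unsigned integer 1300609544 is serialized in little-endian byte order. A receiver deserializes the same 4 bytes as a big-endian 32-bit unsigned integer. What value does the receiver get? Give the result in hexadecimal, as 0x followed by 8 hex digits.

0x08BA854D

1300609544 in 32-bit hexadecimal is 0x4D85BA08.
Stored little-endian, the bytes at ascending addresses are 08 BA 85 4D.
Read back as big-endian, the last byte is least significant, giving 0x08BA854D.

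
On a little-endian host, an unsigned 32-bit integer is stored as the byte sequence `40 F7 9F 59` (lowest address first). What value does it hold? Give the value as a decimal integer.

1503655744

Little-endian stores the least-significant byte at the lowest address.
Reassemble most-significant byte first: 59 9F F7 40 → 0x599FF740.
0x599FF740 = 1503655744.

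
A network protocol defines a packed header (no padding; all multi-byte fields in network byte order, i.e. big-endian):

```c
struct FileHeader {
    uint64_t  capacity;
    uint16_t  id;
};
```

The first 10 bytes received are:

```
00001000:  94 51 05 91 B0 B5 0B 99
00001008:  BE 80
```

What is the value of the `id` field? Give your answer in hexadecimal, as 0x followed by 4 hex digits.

0xBE80

`id` follows `capacity` (8 bytes), so it starts at byte offset 8 and occupies 2 bytes.
Bytes at offsets 8..9: BE 80.
In big-endian order the high byte comes first in memory.
The bytes are already most-significant first: 0xBE80.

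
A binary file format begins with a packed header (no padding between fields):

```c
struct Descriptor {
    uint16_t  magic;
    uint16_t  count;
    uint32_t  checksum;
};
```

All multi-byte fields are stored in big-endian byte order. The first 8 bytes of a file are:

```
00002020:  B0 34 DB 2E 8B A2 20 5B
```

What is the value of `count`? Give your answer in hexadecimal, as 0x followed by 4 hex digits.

`count` follows `magic` (2 bytes), so it starts at byte offset 2 and occupies 2 bytes.
Bytes at offsets 2..3: DB 2E.
Big-endian: lowest address holds the most-significant byte.
The bytes are already most-significant first: 0xDB2E.

0xDB2E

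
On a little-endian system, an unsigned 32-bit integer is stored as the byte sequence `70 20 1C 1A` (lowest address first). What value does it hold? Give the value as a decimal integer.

438050928

Little-endian: lowest address holds the least-significant byte.
Reassemble most-significant byte first: 1A 1C 20 70 → 0x1A1C2070.
0x1A1C2070 = 438050928.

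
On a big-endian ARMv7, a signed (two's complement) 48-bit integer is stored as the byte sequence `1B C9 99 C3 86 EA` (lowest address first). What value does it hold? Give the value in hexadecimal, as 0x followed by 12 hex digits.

Big-endian stores the most-significant byte at the lowest address.
The bytes are already most-significant first: 0x1BC999C386EA.

0x1BC999C386EA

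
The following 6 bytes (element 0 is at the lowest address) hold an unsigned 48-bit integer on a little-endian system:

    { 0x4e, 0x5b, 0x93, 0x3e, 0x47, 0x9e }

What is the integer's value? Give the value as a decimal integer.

Little-endian stores the least-significant byte at the lowest address.
Reassemble most-significant byte first: 9E 47 3E 93 5B 4E → 0x9E473E935B4E.
0x9E473E935B4E = 174028829711182.

174028829711182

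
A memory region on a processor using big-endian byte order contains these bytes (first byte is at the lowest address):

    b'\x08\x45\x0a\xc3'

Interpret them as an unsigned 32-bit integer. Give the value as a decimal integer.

138742467

In big-endian order the high byte comes first in memory.
The bytes are already most-significant first: 0x08450AC3.
0x08450AC3 = 138742467.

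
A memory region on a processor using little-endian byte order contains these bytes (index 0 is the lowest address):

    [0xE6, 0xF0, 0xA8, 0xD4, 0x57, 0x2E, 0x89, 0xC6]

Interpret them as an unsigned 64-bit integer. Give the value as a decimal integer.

14306016646083965158

Little-endian: lowest address holds the least-significant byte.
Reassemble most-significant byte first: C6 89 2E 57 D4 A8 F0 E6 → 0xC6892E57D4A8F0E6.
0xC6892E57D4A8F0E6 = 14306016646083965158.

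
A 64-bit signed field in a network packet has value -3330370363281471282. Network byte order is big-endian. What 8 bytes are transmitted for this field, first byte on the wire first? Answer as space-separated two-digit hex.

Two's complement of -3330370363281471282 in 64 bits: 3330370363281471282 = 0x2E37DA3349E17732; invert → 0xD1C825CCB61E88CD; add 1 → 0xD1C825CCB61E88CE.
Split into bytes (most-significant first): D1 C8 25 CC B6 1E 88 CE.
Big-endian: lowest address holds the most-significant byte.
So the memory order matches the most-significant-first order: D1 C8 25 CC B6 1E 88 CE.

D1 C8 25 CC B6 1E 88 CE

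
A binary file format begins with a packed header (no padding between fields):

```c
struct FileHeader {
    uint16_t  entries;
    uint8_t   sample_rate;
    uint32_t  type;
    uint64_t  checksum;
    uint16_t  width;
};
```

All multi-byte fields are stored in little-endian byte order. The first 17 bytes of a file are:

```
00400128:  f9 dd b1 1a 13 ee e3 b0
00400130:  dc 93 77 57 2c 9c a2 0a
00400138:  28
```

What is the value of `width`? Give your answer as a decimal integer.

10250

`width` follows `entries` (2 B), `sample_rate` (1 B), `type` (4 B), `checksum` (8 B), so it starts at offset 2 + 1 + 4 + 8 = 15 and occupies 2 bytes.
Bytes at offsets 15..16: 0A 28.
In little-endian order the low byte comes first in memory.
Reassemble most-significant byte first: 28 0A → 0x280A.
0x280A = 10250.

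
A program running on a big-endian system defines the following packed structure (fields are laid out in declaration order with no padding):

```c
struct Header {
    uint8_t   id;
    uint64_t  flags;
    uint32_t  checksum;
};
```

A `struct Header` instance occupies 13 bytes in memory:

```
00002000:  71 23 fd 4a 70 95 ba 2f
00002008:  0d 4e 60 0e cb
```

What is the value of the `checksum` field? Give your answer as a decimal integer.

`checksum` follows `id` (1 B), `flags` (8 B), so it starts at offset 1 + 8 = 9 and occupies 4 bytes.
Bytes at offsets 9..12: 4E 60 0E CB.
In big-endian order the high byte comes first in memory.
The bytes are already most-significant first: 0x4E600ECB.
0x4E600ECB = 1314918091.

1314918091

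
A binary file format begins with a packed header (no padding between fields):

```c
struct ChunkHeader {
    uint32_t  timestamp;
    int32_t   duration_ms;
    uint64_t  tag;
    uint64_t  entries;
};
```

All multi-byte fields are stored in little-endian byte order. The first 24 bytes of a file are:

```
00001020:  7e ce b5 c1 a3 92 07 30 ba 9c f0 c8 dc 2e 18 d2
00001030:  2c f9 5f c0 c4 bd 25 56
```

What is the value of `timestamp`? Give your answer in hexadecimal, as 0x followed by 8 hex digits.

0xC1B5CE7E

`timestamp` is the first field, at byte offset 0, occupying 4 bytes.
Bytes at offsets 0..3: 7E CE B5 C1.
In little-endian order the low byte comes first in memory.
Reassemble most-significant byte first: C1 B5 CE 7E → 0xC1B5CE7E.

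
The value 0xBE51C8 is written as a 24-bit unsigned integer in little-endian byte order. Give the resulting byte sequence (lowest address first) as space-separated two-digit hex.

Split into bytes (most-significant first): BE 51 C8.
Little-endian: lowest address holds the least-significant byte.
So at ascending addresses the bytes are C8 51 BE.

C8 51 BE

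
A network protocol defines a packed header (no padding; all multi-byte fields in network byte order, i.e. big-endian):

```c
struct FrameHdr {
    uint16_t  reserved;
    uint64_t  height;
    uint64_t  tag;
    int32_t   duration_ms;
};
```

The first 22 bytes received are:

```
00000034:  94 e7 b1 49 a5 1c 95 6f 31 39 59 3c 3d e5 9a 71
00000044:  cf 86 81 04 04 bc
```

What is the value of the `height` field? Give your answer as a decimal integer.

`height` follows `reserved` (2 bytes), so it starts at byte offset 2 and occupies 8 bytes.
Bytes at offsets 2..9: B1 49 A5 1C 95 6F 31 39.
In big-endian order the high byte comes first in memory.
The bytes are already most-significant first: 0xB149A51C956F3139.
0xB149A51C956F3139 = 12774923360197882169.

12774923360197882169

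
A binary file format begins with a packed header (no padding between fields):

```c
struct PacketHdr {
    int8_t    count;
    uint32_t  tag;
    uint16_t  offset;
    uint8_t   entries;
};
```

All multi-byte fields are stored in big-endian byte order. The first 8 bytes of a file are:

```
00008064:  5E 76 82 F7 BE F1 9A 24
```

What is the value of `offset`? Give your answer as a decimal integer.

`offset` follows `count` (1 B), `tag` (4 B), so it starts at offset 1 + 4 = 5 and occupies 2 bytes.
Bytes at offsets 5..6: F1 9A.
In big-endian order the high byte comes first in memory.
The bytes are already most-significant first: 0xF19A.
0xF19A = 61850.

61850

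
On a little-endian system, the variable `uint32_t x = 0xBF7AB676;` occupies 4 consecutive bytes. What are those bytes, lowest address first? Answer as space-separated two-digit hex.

Split into bytes (most-significant first): BF 7A B6 76.
Little-endian stores the least-significant byte at the lowest address.
So at ascending addresses the bytes are 76 B6 7A BF.

76 B6 7A BF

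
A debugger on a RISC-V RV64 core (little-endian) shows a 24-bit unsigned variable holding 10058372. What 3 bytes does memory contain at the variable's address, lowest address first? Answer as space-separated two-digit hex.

10058372 in hexadecimal, padded to 24 bits, is 0x997A84.
Split into bytes (most-significant first): 99 7A 84.
In little-endian order the low byte comes first in memory.
So at ascending addresses the bytes are 84 7A 99.

84 7A 99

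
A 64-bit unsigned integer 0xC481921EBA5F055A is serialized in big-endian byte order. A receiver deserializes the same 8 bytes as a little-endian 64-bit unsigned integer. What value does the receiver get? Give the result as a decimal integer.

Stored big-endian, the bytes at ascending addresses are C4 81 92 1E BA 5F 05 5A.
Read back as little-endian, the first byte is least significant, giving 0x5A055FBA1E9281C4.
0x5A055FBA1E9281C4 = 6486696091278541252.

6486696091278541252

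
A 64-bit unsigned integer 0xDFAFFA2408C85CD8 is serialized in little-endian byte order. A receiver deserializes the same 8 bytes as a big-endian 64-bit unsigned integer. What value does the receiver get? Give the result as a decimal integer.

15590555947355516895

Stored little-endian, the bytes at ascending addresses are D8 5C C8 08 24 FA AF DF.
Read back as big-endian, the last byte is least significant, giving 0xD85CC80824FAAFDF.
0xD85CC80824FAAFDF = 15590555947355516895.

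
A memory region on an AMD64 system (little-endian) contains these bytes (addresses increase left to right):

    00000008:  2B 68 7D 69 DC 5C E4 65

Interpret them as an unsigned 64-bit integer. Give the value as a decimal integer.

7342095394253137963

In little-endian order the low byte comes first in memory.
Reassemble most-significant byte first: 65 E4 5C DC 69 7D 68 2B → 0x65E45CDC697D682B.
0x65E45CDC697D682B = 7342095394253137963.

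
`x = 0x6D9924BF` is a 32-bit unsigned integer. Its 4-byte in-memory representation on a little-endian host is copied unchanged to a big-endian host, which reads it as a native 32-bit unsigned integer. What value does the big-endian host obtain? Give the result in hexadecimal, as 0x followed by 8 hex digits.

Stored little-endian, the bytes at ascending addresses are BF 24 99 6D.
Read back as big-endian, the last byte is least significant, giving 0xBF24996D.

0xBF24996D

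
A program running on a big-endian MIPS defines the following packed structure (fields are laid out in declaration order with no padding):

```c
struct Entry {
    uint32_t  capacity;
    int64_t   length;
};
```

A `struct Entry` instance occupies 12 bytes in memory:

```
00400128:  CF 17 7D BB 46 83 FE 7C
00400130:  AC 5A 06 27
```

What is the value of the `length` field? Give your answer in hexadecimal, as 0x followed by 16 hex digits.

`length` follows `capacity` (4 bytes), so it starts at byte offset 4 and occupies 8 bytes.
Bytes at offsets 4..11: 46 83 FE 7C AC 5A 06 27.
Big-endian stores the most-significant byte at the lowest address.
The bytes are already most-significant first: 0x4683FE7CAC5A0627.

0x4683FE7CAC5A0627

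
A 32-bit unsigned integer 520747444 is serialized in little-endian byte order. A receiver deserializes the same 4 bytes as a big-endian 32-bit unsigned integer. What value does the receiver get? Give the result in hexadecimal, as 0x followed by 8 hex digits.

0xB4F9091F

520747444 in 32-bit hexadecimal is 0x1F09F9B4.
Stored little-endian, the bytes at ascending addresses are B4 F9 09 1F.
Read back as big-endian, the last byte is least significant, giving 0xB4F9091F.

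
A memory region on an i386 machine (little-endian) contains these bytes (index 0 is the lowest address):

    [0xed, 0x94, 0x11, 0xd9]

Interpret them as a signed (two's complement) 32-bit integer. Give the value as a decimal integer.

-653159187

Little-endian: lowest address holds the least-significant byte.
Reassemble most-significant byte first: D9 11 94 ED → 0xD91194ED.
Top bit is set, so as a signed 32-bit value this is 0xD91194ED − 2^32 = -653159187.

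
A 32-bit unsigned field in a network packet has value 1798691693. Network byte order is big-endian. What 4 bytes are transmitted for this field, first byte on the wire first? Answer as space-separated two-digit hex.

1798691693 in hexadecimal, padded to 32 bits, is 0x6B35DB6D.
Split into bytes (most-significant first): 6B 35 DB 6D.
Big-endian: lowest address holds the most-significant byte.
So the memory order matches the most-significant-first order: 6B 35 DB 6D.

6B 35 DB 6D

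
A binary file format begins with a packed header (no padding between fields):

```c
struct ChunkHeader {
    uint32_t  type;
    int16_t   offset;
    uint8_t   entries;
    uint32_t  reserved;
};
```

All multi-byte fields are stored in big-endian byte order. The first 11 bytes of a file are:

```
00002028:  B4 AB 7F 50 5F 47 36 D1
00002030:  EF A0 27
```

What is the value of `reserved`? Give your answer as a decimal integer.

3522142247

`reserved` follows `type` (4 B), `offset` (2 B), `entries` (1 B), so it starts at offset 4 + 2 + 1 = 7 and occupies 4 bytes.
Bytes at offsets 7..10: D1 EF A0 27.
Big-endian stores the most-significant byte at the lowest address.
The bytes are already most-significant first: 0xD1EFA027.
0xD1EFA027 = 3522142247.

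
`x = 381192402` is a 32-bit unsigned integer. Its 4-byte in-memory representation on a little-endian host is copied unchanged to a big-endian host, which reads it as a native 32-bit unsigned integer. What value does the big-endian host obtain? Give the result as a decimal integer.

381192402 in 32-bit hexadecimal is 0x16B888D2.
Stored little-endian, the bytes at ascending addresses are D2 88 B8 16.
Read back as big-endian, the last byte is least significant, giving 0xD288B816.
0xD288B816 = 3532175382.

3532175382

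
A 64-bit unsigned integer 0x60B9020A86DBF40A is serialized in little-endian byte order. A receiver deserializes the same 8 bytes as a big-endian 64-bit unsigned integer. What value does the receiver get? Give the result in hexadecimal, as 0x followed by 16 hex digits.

0x0AF4DB860A02B960

Stored little-endian, the bytes at ascending addresses are 0A F4 DB 86 0A 02 B9 60.
Read back as big-endian, the last byte is least significant, giving 0x0AF4DB860A02B960.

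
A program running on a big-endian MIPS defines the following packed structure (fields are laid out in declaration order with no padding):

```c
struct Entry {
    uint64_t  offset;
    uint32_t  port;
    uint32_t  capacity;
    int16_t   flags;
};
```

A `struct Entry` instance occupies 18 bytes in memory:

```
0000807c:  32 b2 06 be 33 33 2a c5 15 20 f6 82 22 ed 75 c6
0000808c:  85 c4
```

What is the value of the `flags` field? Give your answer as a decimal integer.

`flags` follows `offset` (8 B), `port` (4 B), `capacity` (4 B), so it starts at offset 8 + 4 + 4 = 16 and occupies 2 bytes.
Bytes at offsets 16..17: 85 C4.
Big-endian stores the most-significant byte at the lowest address.
The bytes are already most-significant first: 0x85C4.
Top bit is set, so as a signed 16-bit value this is 0x85C4 − 2^16 = -31292.

-31292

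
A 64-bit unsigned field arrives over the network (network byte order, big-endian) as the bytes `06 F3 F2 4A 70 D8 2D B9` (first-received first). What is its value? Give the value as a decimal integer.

501010385102974393

Big-endian: lowest address holds the most-significant byte.
The bytes are already most-significant first: 0x06F3F24A70D82DB9.
0x06F3F24A70D82DB9 = 501010385102974393.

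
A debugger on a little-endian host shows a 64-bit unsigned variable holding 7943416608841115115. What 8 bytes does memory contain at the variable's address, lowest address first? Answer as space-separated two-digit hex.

7943416608841115115 in hexadecimal, padded to 64 bits, is 0x6E3CAF51D8E9A5EB.
Split into bytes (most-significant first): 6E 3C AF 51 D8 E9 A5 EB.
In little-endian order the low byte comes first in memory.
So at ascending addresses the bytes are EB A5 E9 D8 51 AF 3C 6E.

EB A5 E9 D8 51 AF 3C 6E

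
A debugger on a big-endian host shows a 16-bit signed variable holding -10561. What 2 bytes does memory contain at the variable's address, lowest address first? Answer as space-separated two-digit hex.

Two's complement of -10561 in 16 bits: 10561 = 0x2941; invert → 0xD6BE; add 1 → 0xD6BF.
Split into bytes (most-significant first): D6 BF.
Big-endian: lowest address holds the most-significant byte.
So the memory order matches the most-significant-first order: D6 BF.

D6 BF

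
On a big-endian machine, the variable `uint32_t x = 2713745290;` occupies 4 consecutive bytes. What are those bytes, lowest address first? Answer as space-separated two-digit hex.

2713745290 in hexadecimal, padded to 32 bits, is 0xA1C0778A.
Split into bytes (most-significant first): A1 C0 77 8A.
Big-endian stores the most-significant byte at the lowest address.
So the memory order matches the most-significant-first order: A1 C0 77 8A.

A1 C0 77 8A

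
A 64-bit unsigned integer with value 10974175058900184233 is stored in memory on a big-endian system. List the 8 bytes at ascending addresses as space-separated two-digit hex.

98 4C 1A 12 88 B2 6C A9

10974175058900184233 in hexadecimal, padded to 64 bits, is 0x984C1A1288B26CA9.
Split into bytes (most-significant first): 98 4C 1A 12 88 B2 6C A9.
Big-endian stores the most-significant byte at the lowest address.
So the memory order matches the most-significant-first order: 98 4C 1A 12 88 B2 6C A9.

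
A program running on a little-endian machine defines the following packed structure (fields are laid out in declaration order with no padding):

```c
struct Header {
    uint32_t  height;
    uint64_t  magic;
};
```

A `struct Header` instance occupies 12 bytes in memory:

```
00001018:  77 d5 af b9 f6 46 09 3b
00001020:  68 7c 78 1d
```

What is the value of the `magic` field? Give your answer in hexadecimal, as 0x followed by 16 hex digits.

0x1D787C683B0946F6

`magic` follows `height` (4 bytes), so it starts at byte offset 4 and occupies 8 bytes.
Bytes at offsets 4..11: F6 46 09 3B 68 7C 78 1D.
Little-endian: lowest address holds the least-significant byte.
Reassemble most-significant byte first: 1D 78 7C 68 3B 09 46 F6 → 0x1D787C683B0946F6.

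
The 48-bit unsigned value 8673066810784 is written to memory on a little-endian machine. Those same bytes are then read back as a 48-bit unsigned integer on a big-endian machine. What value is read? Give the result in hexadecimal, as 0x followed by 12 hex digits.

8673066810784 in 48-bit hexadecimal is 0x07E35B10FDA0.
Stored little-endian, the bytes at ascending addresses are A0 FD 10 5B E3 07.
Read back as big-endian, the last byte is least significant, giving 0xA0FD105BE307.

0xA0FD105BE307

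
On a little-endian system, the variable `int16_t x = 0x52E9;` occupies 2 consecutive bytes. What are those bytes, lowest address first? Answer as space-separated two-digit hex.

Split into bytes (most-significant first): 52 E9.
Little-endian: lowest address holds the least-significant byte.
So at ascending addresses the bytes are E9 52.

E9 52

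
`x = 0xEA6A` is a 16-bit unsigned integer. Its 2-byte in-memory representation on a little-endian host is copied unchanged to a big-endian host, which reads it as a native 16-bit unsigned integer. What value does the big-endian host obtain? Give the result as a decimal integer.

27370

Stored little-endian, the bytes at ascending addresses are 6A EA.
Read back as big-endian, the last byte is least significant, giving 0x6AEA.
0x6AEA = 27370.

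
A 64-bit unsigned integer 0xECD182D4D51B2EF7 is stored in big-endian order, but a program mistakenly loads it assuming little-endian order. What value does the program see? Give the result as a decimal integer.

17811204181504217580

Stored big-endian, the bytes at ascending addresses are EC D1 82 D4 D5 1B 2E F7.
Read back as little-endian, the first byte is least significant, giving 0xF72E1BD5D482D1EC.
0xF72E1BD5D482D1EC = 17811204181504217580.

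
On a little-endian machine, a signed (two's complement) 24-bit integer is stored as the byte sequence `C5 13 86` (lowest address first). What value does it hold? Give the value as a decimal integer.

-7990331

Little-endian: lowest address holds the least-significant byte.
Reassemble most-significant byte first: 86 13 C5 → 0x8613C5.
Top bit is set, so as a signed 24-bit value this is 0x8613C5 − 2^24 = -7990331.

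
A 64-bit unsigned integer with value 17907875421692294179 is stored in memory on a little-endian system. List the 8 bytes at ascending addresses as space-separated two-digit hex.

17907875421692294179 in hexadecimal, padded to 64 bits, is 0xF8858DD0E7EAF423.
Split into bytes (most-significant first): F8 85 8D D0 E7 EA F4 23.
Little-endian stores the least-significant byte at the lowest address.
So at ascending addresses the bytes are 23 F4 EA E7 D0 8D 85 F8.

23 F4 EA E7 D0 8D 85 F8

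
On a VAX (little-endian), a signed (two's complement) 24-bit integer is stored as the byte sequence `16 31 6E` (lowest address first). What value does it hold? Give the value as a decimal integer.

In little-endian order the low byte comes first in memory.
Reassemble most-significant byte first: 6E 31 16 → 0x6E3116.
0x6E3116 = 7221526.

7221526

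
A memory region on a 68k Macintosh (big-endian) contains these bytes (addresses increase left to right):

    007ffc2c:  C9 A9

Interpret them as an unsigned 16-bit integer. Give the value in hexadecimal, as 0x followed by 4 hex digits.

In big-endian order the high byte comes first in memory.
The bytes are already most-significant first: 0xC9A9.

0xC9A9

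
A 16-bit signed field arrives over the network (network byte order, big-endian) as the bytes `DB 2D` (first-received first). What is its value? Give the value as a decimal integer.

-9427

Big-endian stores the most-significant byte at the lowest address.
The bytes are already most-significant first: 0xDB2D.
Top bit is set, so as a signed 16-bit value this is 0xDB2D − 2^16 = -9427.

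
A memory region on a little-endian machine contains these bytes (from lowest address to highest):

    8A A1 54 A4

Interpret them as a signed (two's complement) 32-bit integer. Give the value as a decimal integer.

Little-endian: lowest address holds the least-significant byte.
Reassemble most-significant byte first: A4 54 A1 8A → 0xA454A18A.
Top bit is set, so as a signed 32-bit value this is 0xA454A18A − 2^32 = -1537957494.

-1537957494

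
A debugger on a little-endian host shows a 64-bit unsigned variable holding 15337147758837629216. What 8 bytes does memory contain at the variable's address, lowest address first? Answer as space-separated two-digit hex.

15337147758837629216 in hexadecimal, padded to 64 bits, is 0xD4D87EA081320120.
Split into bytes (most-significant first): D4 D8 7E A0 81 32 01 20.
Little-endian stores the least-significant byte at the lowest address.
So at ascending addresses the bytes are 20 01 32 81 A0 7E D8 D4.

20 01 32 81 A0 7E D8 D4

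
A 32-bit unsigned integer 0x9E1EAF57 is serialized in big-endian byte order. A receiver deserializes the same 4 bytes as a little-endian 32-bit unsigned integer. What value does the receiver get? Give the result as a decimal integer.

1471094430

Stored big-endian, the bytes at ascending addresses are 9E 1E AF 57.
Read back as little-endian, the first byte is least significant, giving 0x57AF1E9E.
0x57AF1E9E = 1471094430.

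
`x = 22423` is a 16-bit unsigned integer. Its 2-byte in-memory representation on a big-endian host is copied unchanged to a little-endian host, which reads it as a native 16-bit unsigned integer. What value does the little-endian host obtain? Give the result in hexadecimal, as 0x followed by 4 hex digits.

22423 in 16-bit hexadecimal is 0x5797.
Stored big-endian, the bytes at ascending addresses are 57 97.
Read back as little-endian, the first byte is least significant, giving 0x9757.

0x9757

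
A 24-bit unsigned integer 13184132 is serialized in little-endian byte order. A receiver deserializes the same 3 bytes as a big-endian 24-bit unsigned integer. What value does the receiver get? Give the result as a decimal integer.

8662217

13184132 in 24-bit hexadecimal is 0xC92C84.
Stored little-endian, the bytes at ascending addresses are 84 2C C9.
Read back as big-endian, the last byte is least significant, giving 0x842CC9.
0x842CC9 = 8662217.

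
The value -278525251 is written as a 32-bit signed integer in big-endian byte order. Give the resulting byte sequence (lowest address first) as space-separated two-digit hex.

Two's complement of -278525251 in 32 bits: 278525251 = 0x1099F543; invert → 0xEF660ABC; add 1 → 0xEF660ABD.
Split into bytes (most-significant first): EF 66 0A BD.
Big-endian: lowest address holds the most-significant byte.
So the memory order matches the most-significant-first order: EF 66 0A BD.

EF 66 0A BD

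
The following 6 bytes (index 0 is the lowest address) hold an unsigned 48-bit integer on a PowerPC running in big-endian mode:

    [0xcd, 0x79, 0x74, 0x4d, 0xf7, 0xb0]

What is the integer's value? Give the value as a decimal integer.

225921526003632

Big-endian stores the most-significant byte at the lowest address.
The bytes are already most-significant first: 0xCD79744DF7B0.
0xCD79744DF7B0 = 225921526003632.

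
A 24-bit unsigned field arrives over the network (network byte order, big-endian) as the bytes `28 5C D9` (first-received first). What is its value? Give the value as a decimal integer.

In big-endian order the high byte comes first in memory.
The bytes are already most-significant first: 0x285CD9.
0x285CD9 = 2645209.

2645209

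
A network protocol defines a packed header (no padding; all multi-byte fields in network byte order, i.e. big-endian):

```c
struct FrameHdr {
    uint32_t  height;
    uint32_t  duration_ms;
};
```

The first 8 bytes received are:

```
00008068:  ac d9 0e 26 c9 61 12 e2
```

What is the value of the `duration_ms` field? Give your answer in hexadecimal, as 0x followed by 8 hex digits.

`duration_ms` follows `height` (4 bytes), so it starts at byte offset 4 and occupies 4 bytes.
Bytes at offsets 4..7: C9 61 12 E2.
In big-endian order the high byte comes first in memory.
The bytes are already most-significant first: 0xC96112E2.

0xC96112E2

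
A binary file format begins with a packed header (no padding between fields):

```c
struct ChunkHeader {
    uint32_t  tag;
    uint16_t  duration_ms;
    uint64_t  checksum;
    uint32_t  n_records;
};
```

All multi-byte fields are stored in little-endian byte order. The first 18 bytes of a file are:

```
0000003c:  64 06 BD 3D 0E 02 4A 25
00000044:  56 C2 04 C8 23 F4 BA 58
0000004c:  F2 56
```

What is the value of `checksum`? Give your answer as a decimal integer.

17592124492205139274

`checksum` follows `tag` (4 B), `duration_ms` (2 B), so it starts at offset 4 + 2 = 6 and occupies 8 bytes.
Bytes at offsets 6..13: 4A 25 56 C2 04 C8 23 F4.
In little-endian order the low byte comes first in memory.
Reassemble most-significant byte first: F4 23 C8 04 C2 56 25 4A → 0xF423C804C256254A.
0xF423C804C256254A = 17592124492205139274.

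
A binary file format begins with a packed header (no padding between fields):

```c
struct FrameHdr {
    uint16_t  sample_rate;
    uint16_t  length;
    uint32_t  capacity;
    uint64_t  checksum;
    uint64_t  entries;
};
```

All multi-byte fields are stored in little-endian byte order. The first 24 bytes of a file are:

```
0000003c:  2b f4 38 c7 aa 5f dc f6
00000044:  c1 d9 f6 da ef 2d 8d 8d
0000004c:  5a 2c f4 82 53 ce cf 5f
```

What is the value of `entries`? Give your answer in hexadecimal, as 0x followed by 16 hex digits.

`entries` follows `sample_rate` (2 B), `length` (2 B), `capacity` (4 B), `checksum` (8 B), so it starts at offset 2 + 2 + 4 + 8 = 16 and occupies 8 bytes.
Bytes at offsets 16..23: 5A 2C F4 82 53 CE CF 5F.
Little-endian stores the least-significant byte at the lowest address.
Reassemble most-significant byte first: 5F CF CE 53 82 F4 2C 5A → 0x5FCFCE5382F42C5A.

0x5FCFCE5382F42C5A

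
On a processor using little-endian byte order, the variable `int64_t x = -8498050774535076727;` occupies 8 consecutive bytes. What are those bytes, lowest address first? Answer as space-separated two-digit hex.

Two's complement of -8498050774535076727 in 64 bits: 8498050774535076727 = 0x75EF2427A3657B77; invert → 0x8A10DBD85C9A8488; add 1 → 0x8A10DBD85C9A8489.
Split into bytes (most-significant first): 8A 10 DB D8 5C 9A 84 89.
In little-endian order the low byte comes first in memory.
So at ascending addresses the bytes are 89 84 9A 5C D8 DB 10 8A.

89 84 9A 5C D8 DB 10 8A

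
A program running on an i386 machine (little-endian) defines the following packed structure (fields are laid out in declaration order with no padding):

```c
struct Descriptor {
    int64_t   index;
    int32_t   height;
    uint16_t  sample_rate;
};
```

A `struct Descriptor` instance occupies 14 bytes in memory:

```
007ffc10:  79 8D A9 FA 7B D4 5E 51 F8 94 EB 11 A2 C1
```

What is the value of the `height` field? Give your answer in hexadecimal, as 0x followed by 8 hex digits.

0x11EB94F8

`height` follows `index` (8 bytes), so it starts at byte offset 8 and occupies 4 bytes.
Bytes at offsets 8..11: F8 94 EB 11.
Little-endian: lowest address holds the least-significant byte.
Reassemble most-significant byte first: 11 EB 94 F8 → 0x11EB94F8.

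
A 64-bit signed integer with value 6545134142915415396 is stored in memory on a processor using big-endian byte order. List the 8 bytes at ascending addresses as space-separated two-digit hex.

6545134142915415396 in hexadecimal, padded to 64 bits, is 0x5AD4FCD34BC10D64.
Split into bytes (most-significant first): 5A D4 FC D3 4B C1 0D 64.
Big-endian: lowest address holds the most-significant byte.
So the memory order matches the most-significant-first order: 5A D4 FC D3 4B C1 0D 64.

5A D4 FC D3 4B C1 0D 64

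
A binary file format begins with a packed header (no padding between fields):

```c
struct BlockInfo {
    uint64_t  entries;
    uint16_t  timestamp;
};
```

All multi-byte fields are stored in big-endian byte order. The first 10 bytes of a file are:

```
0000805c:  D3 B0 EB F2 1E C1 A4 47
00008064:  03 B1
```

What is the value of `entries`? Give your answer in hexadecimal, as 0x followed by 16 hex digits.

0xD3B0EBF21EC1A447

`entries` is the first field, at byte offset 0, occupying 8 bytes.
Bytes at offsets 0..7: D3 B0 EB F2 1E C1 A4 47.
Big-endian: lowest address holds the most-significant byte.
The bytes are already most-significant first: 0xD3B0EBF21EC1A447.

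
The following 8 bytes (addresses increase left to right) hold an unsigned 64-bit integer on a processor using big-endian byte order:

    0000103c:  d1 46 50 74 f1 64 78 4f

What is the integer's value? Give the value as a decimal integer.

15079828865493006415

Big-endian: lowest address holds the most-significant byte.
The bytes are already most-significant first: 0xD1465074F164784F.
0xD1465074F164784F = 15079828865493006415.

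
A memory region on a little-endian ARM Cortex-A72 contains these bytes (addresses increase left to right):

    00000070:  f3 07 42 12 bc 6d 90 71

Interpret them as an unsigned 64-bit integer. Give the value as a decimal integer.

Little-endian stores the least-significant byte at the lowest address.
Reassemble most-significant byte first: 71 90 6D BC 12 42 07 F3 → 0x71906DBC124207F3.
0x71906DBC124207F3 = 8183161177459787763.

8183161177459787763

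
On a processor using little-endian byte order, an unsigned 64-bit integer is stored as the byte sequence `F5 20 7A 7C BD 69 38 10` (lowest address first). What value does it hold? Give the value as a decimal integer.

In little-endian order the low byte comes first in memory.
Reassemble most-significant byte first: 10 38 69 BD 7C 7A 20 F5 → 0x103869BD7C7A20F5.
0x103869BD7C7A20F5 = 1168800365860757749.

1168800365860757749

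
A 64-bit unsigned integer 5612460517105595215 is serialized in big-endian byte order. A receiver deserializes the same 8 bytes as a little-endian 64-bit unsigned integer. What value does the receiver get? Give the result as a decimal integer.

5612460517105595215 in 64-bit hexadecimal is 0x4DE3771AADFBF34F.
Stored big-endian, the bytes at ascending addresses are 4D E3 77 1A AD FB F3 4F.
Read back as little-endian, the first byte is least significant, giving 0x4FF3FBAD1A77E34D.
0x4FF3FBAD1A77E34D = 5761225069228974925.

5761225069228974925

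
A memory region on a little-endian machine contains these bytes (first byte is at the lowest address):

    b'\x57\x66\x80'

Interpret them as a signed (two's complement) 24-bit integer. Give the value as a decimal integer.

-8362409

Little-endian: lowest address holds the least-significant byte.
Reassemble most-significant byte first: 80 66 57 → 0x806657.
Top bit is set, so as a signed 24-bit value this is 0x806657 − 2^24 = -8362409.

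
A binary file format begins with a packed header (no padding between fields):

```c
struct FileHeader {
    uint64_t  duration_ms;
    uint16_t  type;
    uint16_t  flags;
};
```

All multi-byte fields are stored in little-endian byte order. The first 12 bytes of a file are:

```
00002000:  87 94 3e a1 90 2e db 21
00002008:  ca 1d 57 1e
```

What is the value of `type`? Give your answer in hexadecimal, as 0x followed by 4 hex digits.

`type` follows `duration_ms` (8 bytes), so it starts at byte offset 8 and occupies 2 bytes.
Bytes at offsets 8..9: CA 1D.
Little-endian stores the least-significant byte at the lowest address.
Reassemble most-significant byte first: 1D CA → 0x1DCA.

0x1DCA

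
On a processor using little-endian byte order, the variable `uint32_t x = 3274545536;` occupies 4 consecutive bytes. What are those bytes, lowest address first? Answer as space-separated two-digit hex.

80 99 2D C3

3274545536 in hexadecimal, padded to 32 bits, is 0xC32D9980.
Split into bytes (most-significant first): C3 2D 99 80.
Little-endian: lowest address holds the least-significant byte.
So at ascending addresses the bytes are 80 99 2D C3.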